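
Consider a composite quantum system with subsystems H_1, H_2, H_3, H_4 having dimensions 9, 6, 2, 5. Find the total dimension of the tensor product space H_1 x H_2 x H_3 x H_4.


dim(H_1 x H_2 x H_3 x H_4) = 9 * 6 * 2 * 5
= 54 * 2 * 5
= 108 * 5
= 540

540


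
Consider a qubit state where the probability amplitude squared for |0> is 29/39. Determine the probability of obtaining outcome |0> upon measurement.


|alpha|^2 = 29/39 = 0.7436
|beta|^2 = 1 - 29/39 = 10/39 = 0.2564
P(|0>) = |alpha|^2 = 0.7436

0.7436


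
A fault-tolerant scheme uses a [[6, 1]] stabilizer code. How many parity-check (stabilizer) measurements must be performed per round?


For an [[n,k]] stabilizer code:
Number of stabilizer generators = n - k
= 6 - 1
= 5

5


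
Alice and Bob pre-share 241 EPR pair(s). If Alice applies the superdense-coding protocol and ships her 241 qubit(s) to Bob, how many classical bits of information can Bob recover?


Superdense coding allows 2 classical bits per shared entangled pair.
241 pair(s) -> 2 * 241 = 482 classical bits

482


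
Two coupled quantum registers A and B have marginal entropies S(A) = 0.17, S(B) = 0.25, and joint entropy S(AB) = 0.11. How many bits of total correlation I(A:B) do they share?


I(A:B) = S(A) + S(B) - S(AB)
= 0.17 + 0.25 - 0.11
= 0.3100

0.3100


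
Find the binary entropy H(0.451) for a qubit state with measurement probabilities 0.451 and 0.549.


S = -p*log2(p) - (1-p)*log2(1-p)
p = 0.4510, 1-p = 0.5490
= -0.4510 * log2(0.4510) - 0.5490 * log2(0.5490)
= -(-0.5181) - (-0.4750)
= 0.9931

0.9931


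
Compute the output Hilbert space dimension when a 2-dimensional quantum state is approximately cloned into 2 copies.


Output space = H^(tensor 2) where dim(H) = 2
dim = 2^2
= 4

4


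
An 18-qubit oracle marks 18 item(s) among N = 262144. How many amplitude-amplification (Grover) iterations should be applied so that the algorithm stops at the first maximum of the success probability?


After j Grover iterations the success probability is P(j) = sin^2((2j+1)*theta), where sin(theta) = sqrt(k/N).
N = 2^18 = 262144, k = 18
sin(theta) = sqrt(k/N) = 0.008286407592
theta = arcsin(sqrt(k/N)) = 0.008286502425 rad
P(j) reaches its first maximum when (2j+1)*theta is as close as possible to pi/2, i.e. j = round(pi/(4*theta) - 1/2).
pi/(4*theta) - 1/2 = 94.2804
(For comparison, the common estimate pi/4 * sqrt(N/k) = 94.7815; the exact maximiser is used here.)
Optimal iterations = 94

94


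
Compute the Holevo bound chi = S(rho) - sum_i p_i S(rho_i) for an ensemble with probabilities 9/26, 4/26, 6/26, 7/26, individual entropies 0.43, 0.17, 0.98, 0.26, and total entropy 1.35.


chi = S(rho) - sum_i p_i * S(rho_i)
Weighted entropy = 9/26 * 0.43 + 4/26 * 0.17 + 6/26 * 0.98 + 7/26 * 0.26
= 0.4712
chi = 1.35 - 0.4712
= 0.8788

0.8788


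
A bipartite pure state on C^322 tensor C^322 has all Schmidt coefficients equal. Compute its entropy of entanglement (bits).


For a maximally entangled state in d x d:
S = log2(d) = log2(322)
= 8.3309

8.3309


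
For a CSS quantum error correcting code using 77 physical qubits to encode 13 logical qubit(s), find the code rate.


Code rate R = k/n
= 13/77
= 0.1688

0.1688


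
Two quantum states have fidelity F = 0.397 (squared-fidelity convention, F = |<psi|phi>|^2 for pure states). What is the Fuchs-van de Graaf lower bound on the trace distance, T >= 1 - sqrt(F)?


Fuchs-van de Graaf (squared-fidelity convention): 1 - sqrt(F) <= T <= sqrt(1 - F).
Lower bound: T >= 1 - sqrt(F)
sqrt(F) = sqrt(0.397) = 0.6301
T >= 1 - 0.6301
T >= 0.3699

0.3699


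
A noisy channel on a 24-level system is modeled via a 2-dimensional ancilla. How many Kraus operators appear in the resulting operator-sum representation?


Tracing out the environment in an orthonormal basis {|i>_E} gives Kraus operators K_i = <i|_E U |0>_E.
Number of Kraus operators = dim(H_env) = d_env
= 2

2


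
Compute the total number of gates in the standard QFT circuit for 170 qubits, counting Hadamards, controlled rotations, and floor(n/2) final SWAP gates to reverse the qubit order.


Hadamard gates: 170
Controlled rotations: n*(n-1)/2 = 170*169/2 = 14365
SWAP gates: floor(n/2) = floor(170/2) = 85
Total = 170 + 14365 + 85
= 14620

14620


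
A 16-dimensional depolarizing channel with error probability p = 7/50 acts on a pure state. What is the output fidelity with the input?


F = (1-p) + p/d
= (1 - 0.1400) + 0.1400/16
= 0.8600 + 0.0088
= 0.8688

0.8688


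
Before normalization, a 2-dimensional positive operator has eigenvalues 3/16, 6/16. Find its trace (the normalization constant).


tr(M) = sum of eigenvalues
= 3/16 + 6/16
= 9/16
= 0.5625

0.5625


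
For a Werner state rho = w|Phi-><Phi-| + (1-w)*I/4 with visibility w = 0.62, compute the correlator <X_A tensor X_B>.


|Phi-> = (|00> - |11>)/sqrt(2)
For the pure Bell state, <X_A X_B> = -1 (Bell-state Pauli correlator).
The maximally-mixed part I/4 has tr(I/4 * P tensor P) = 0 for any traceless Pauli P.
So <X_A X_B>_rho = w * (-1) + (1 - w) * 0
= 0.62 * (-1)
= -0.6200

-0.6200


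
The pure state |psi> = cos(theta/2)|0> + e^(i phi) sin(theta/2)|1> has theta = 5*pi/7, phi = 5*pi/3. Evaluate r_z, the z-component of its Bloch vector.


theta = 2.2440, phi = 5.2360
r_z = cos(theta) = -0.6235

-0.6235


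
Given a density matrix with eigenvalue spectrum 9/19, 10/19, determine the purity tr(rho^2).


tr(rho^2) = sum of eigenvalues squared
= (9/19)^2 + (10/19)^2
= (81 + 100) / 361
= 181/361
= 0.5014

0.5014


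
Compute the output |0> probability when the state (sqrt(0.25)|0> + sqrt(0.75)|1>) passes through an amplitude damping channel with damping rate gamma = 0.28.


For amplitude damping with parameter gamma on state sqrt(a)|0> + sqrt(b)|1>:
alpha^2 = 0.25, beta^2 = 0.75
P(|0>) = alpha^2 + gamma * beta^2
= 0.25 + 0.28 * 0.75
= 0.25 + 0.2100
= 0.4600

0.4600


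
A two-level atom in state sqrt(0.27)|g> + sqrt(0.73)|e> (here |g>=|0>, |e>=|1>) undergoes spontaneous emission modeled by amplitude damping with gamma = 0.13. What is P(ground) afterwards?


For amplitude damping with parameter gamma on state sqrt(a)|0> + sqrt(b)|1>:
alpha^2 = 0.27, beta^2 = 0.73
P(|0>) = alpha^2 + gamma * beta^2
= 0.27 + 0.13 * 0.73
= 0.27 + 0.0949
= 0.3649

0.3649


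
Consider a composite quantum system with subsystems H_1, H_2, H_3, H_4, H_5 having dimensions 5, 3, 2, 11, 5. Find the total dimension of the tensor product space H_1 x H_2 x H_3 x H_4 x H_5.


dim(H_1 x H_2 x H_3 x H_4 x H_5) = 5 * 3 * 2 * 11 * 5
= 15 * 2 * 11 * 5
= 30 * 11 * 5
= 330 * 5
= 1650

1650


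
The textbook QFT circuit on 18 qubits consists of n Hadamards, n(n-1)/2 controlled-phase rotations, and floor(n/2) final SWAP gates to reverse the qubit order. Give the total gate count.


Hadamard gates: 18
Controlled rotations: n*(n-1)/2 = 18*17/2 = 153
SWAP gates: floor(n/2) = floor(18/2) = 9
Total = 18 + 153 + 9
= 180

180


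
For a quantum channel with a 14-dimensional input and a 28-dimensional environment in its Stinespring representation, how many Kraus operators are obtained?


Tracing out the environment in an orthonormal basis {|i>_E} gives Kraus operators K_i = <i|_E U |0>_E.
Number of Kraus operators = dim(H_env) = d_env
= 28

28


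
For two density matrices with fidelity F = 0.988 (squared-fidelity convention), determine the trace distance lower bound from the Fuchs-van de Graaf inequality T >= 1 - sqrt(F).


Fuchs-van de Graaf (squared-fidelity convention): 1 - sqrt(F) <= T <= sqrt(1 - F).
Lower bound: T >= 1 - sqrt(F)
sqrt(F) = sqrt(0.988) = 0.9940
T >= 1 - 0.9940
T >= 0.0060

0.0060


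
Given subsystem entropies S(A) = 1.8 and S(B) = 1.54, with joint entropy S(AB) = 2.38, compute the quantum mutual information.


I(A:B) = S(A) + S(B) - S(AB)
= 1.8 + 1.54 - 2.38
= 0.9600

0.9600


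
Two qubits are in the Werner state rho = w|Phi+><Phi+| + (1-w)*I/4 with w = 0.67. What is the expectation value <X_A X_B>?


|Phi+> = (|00> + |11>)/sqrt(2)
For the pure Bell state, <X_A X_B> = +1 (Bell-state Pauli correlator).
The maximally-mixed part I/4 has tr(I/4 * P tensor P) = 0 for any traceless Pauli P.
So <X_A X_B>_rho = w * (+1) + (1 - w) * 0
= 0.67 * (+1)
= 0.6700

0.6700


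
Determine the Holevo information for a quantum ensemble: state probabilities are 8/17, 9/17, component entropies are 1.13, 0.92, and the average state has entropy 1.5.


chi = S(rho) - sum_i p_i * S(rho_i)
Weighted entropy = 8/17 * 1.13 + 9/17 * 0.92
= 1.0188
chi = 1.5 - 1.0188
= 0.4812

0.4812


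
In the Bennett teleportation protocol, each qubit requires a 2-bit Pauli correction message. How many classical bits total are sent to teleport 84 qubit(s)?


Quantum teleportation requires 2 classical bits per qubit teleported.
84 qubit(s) -> 2 * 84 = 168 classical bits

168


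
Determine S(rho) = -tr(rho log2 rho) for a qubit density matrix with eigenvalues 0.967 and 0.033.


S = -p*log2(p) - (1-p)*log2(1-p)
p = 0.9670, 1-p = 0.0330
= -0.9670 * log2(0.9670) - 0.0330 * log2(0.0330)
= -(-0.0468) - (-0.1624)
= 0.2092

0.2092


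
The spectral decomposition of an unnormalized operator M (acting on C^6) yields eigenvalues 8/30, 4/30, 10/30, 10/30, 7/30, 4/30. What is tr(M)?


tr(M) = sum of eigenvalues
= 8/30 + 4/30 + 10/30 + 10/30 + 7/30 + 4/30
= 43/30
= 1.4333

1.4333


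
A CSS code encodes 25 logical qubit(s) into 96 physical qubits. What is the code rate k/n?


Code rate R = k/n
= 25/96
= 0.2604

0.2604


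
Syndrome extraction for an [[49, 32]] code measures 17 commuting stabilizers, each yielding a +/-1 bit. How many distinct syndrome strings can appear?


Each stabilizer generator gives a binary (+1 or -1) measurement outcome.
With 17 independent generators:
Total syndromes = 2^17
= 131072

131072


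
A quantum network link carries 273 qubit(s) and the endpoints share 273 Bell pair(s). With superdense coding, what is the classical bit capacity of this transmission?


Superdense coding allows 2 classical bits per shared entangled pair.
273 pair(s) -> 2 * 273 = 546 classical bits

546


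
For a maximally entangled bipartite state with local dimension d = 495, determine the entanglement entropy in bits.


For a maximally entangled state in d x d:
S = log2(d) = log2(495)
= 8.9513

8.9513


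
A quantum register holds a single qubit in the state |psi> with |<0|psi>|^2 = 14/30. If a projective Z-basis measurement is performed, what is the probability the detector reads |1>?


|alpha|^2 = 14/30 = 0.4667
|beta|^2 = 1 - 14/30 = 16/30 = 0.5333
P(|1>) = |beta|^2 = 0.5333

0.5333


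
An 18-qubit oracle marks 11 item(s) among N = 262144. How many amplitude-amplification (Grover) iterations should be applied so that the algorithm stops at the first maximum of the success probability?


After j Grover iterations the success probability is P(j) = sin^2((2j+1)*theta), where sin(theta) = sqrt(k/N).
N = 2^18 = 262144, k = 11
sin(theta) = sqrt(k/N) = 0.006477782794
theta = arcsin(sqrt(k/N)) = 0.006477828098 rad
P(j) reaches its first maximum when (2j+1)*theta is as close as possible to pi/2, i.e. j = round(pi/(4*theta) - 1/2).
pi/(4*theta) - 1/2 = 120.7441
(For comparison, the common estimate pi/4 * sqrt(N/k) = 121.2449; the exact maximiser is used here.)
Optimal iterations = 121

121


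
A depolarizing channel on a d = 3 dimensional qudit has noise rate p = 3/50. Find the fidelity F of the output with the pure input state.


F = (1-p) + p/d
= (1 - 0.0600) + 0.0600/3
= 0.9400 + 0.0200
= 0.9600

0.9600


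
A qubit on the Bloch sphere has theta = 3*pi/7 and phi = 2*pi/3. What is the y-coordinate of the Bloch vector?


theta = 1.3464, phi = 2.0944
r_y = sin(theta)*sin(phi) = 0.9749 * 0.8660
r_y = 0.8443

0.8443


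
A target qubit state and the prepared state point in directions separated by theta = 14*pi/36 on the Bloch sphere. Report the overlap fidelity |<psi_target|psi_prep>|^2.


For states separated by angle theta on Bloch sphere:
F = cos^2(theta/2)
theta = 14*pi/36 = 1.2217
theta/2 = 0.6109
cos(theta/2) = 0.8192
F = 0.6710

0.6710


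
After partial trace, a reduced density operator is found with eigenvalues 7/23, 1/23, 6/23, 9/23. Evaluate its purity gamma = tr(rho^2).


tr(rho^2) = sum of eigenvalues squared
= (7/23)^2 + (1/23)^2 + (6/23)^2 + (9/23)^2
= (49 + 1 + 36 + 81) / 529
= 167/529
= 0.3157

0.3157


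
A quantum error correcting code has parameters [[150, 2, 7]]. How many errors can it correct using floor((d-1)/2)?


Code parameters: [[150, 2, 7]], distance d = 7.
Number of correctable errors = floor((d-1)/2)
= floor((7 - 1)/2)
= floor(6/2)
= 3

3


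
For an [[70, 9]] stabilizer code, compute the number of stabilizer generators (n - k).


For an [[n,k]] stabilizer code:
Number of stabilizer generators = n - k
= 70 - 9
= 61

61


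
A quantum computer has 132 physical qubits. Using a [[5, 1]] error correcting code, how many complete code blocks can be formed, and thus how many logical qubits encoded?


Each code block uses 5 physical qubits for 1 logical qubit(s).
Number of complete blocks = floor(132 / 5) = 26
Logical qubits = 26 * 1
= 26

26


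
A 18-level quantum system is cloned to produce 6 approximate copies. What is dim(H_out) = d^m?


Output space = H^(tensor 6) where dim(H) = 18
dim = 18^6
= 324 (after 2 factors)
= 5832 (after 3 factors)
= 104976 (after 4 factors)
= 1889568 (after 5 factors)
= 34012224 (after 6 factors)
= 34012224

34012224


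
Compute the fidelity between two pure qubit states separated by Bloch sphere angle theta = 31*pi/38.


For states separated by angle theta on Bloch sphere:
F = cos^2(theta/2)
theta = 31*pi/38 = 2.5629
theta/2 = 1.2814
cos(theta/2) = 0.2853
F = 0.0814

0.0814


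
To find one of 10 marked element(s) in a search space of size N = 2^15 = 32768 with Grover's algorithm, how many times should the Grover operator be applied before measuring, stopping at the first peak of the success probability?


After j Grover iterations the success probability is P(j) = sin^2((2j+1)*theta), where sin(theta) = sqrt(k/N).
N = 2^15 = 32768, k = 10
sin(theta) = sqrt(k/N) = 0.01746928107
theta = arcsin(sqrt(k/N)) = 0.01747016973 rad
P(j) reaches its first maximum when (2j+1)*theta is as close as possible to pi/2, i.e. j = round(pi/(4*theta) - 1/2).
pi/(4*theta) - 1/2 = 44.4565
(For comparison, the common estimate pi/4 * sqrt(N/k) = 44.9588; the exact maximiser is used here.)
Optimal iterations = 44

44


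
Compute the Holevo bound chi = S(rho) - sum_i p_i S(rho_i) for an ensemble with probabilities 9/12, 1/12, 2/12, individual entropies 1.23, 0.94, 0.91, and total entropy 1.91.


chi = S(rho) - sum_i p_i * S(rho_i)
Weighted entropy = 9/12 * 1.23 + 1/12 * 0.94 + 2/12 * 0.91
= 1.1525
chi = 1.91 - 1.1525
= 0.7575

0.7575


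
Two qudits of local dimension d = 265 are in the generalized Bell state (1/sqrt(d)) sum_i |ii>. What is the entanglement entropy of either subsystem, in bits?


For a maximally entangled state in d x d:
S = log2(d) = log2(265)
= 8.0498

8.0498


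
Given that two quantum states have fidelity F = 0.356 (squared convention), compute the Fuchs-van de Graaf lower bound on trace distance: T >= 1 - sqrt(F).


Fuchs-van de Graaf (squared-fidelity convention): 1 - sqrt(F) <= T <= sqrt(1 - F).
Lower bound: T >= 1 - sqrt(F)
sqrt(F) = sqrt(0.356) = 0.5967
T >= 1 - 0.5967
T >= 0.4033

0.4033


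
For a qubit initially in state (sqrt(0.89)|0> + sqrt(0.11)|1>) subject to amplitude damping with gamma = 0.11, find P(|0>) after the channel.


For amplitude damping with parameter gamma on state sqrt(a)|0> + sqrt(b)|1>:
alpha^2 = 0.89, beta^2 = 0.11
P(|0>) = alpha^2 + gamma * beta^2
= 0.89 + 0.11 * 0.11
= 0.89 + 0.0121
= 0.9021

0.9021


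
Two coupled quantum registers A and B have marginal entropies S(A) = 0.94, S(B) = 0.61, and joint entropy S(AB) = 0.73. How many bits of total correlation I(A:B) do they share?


I(A:B) = S(A) + S(B) - S(AB)
= 0.94 + 0.61 - 0.73
= 0.8200

0.8200


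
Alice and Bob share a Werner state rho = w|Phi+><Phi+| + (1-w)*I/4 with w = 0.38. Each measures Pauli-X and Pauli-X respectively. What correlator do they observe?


|Phi+> = (|00> + |11>)/sqrt(2)
For the pure Bell state, <X_A X_B> = +1 (Bell-state Pauli correlator).
The maximally-mixed part I/4 has tr(I/4 * P tensor P) = 0 for any traceless Pauli P.
So <X_A X_B>_rho = w * (+1) + (1 - w) * 0
= 0.38 * (+1)
= 0.3800

0.3800


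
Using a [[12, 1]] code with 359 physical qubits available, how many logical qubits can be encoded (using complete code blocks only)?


Each code block uses 12 physical qubits for 1 logical qubit(s).
Number of complete blocks = floor(359 / 12) = 29
Logical qubits = 29 * 1
= 29

29


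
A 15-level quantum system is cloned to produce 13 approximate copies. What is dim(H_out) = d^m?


Output space = H^(tensor 13) where dim(H) = 15
dim = 15^13
= 225 (after 2 factors)
= 3375 (after 3 factors)
= 50625 (after 4 factors)
= 759375 (after 5 factors)
= 11390625 (after 6 factors)
= 170859375 (after 7 factors)
= 2562890625 (after 8 factors)
= 38443359375 (after 9 factors)
= 576650390625 (after 10 factors)
= 8649755859375 (after 11 factors)
= 129746337890625 (after 12 factors)
= 1946195068359375 (after 13 factors)
= 1946195068359375

1946195068359375


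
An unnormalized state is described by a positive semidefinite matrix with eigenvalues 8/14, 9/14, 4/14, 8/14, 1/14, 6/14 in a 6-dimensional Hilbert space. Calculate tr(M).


tr(M) = sum of eigenvalues
= 8/14 + 9/14 + 4/14 + 8/14 + 1/14 + 6/14
= 36/14
= 2.5714

2.5714


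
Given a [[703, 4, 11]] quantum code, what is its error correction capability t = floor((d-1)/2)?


Code parameters: [[703, 4, 11]], distance d = 11.
Number of correctable errors = floor((d-1)/2)
= floor((11 - 1)/2)
= floor(10/2)
= 5

5


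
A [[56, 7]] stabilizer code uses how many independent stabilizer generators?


For an [[n,k]] stabilizer code:
Number of stabilizer generators = n - k
= 56 - 7
= 49

49


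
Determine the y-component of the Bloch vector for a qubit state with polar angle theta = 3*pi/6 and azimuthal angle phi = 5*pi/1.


theta = 1.5708, phi = 15.7080
r_y = sin(theta)*sin(phi) = 1.0000 * 0.0000
r_y = 0.0000

0.0000


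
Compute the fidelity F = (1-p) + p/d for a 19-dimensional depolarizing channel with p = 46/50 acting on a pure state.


F = (1-p) + p/d
= (1 - 0.9200) + 0.9200/19
= 0.0800 + 0.0484
= 0.1284

0.1284


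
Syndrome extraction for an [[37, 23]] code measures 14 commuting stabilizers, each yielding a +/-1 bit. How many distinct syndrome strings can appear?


Each stabilizer generator gives a binary (+1 or -1) measurement outcome.
With 14 independent generators:
Total syndromes = 2^14
= 16384

16384


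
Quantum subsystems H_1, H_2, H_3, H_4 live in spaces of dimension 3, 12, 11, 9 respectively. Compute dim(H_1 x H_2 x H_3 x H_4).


dim(H_1 x H_2 x H_3 x H_4) = 3 * 12 * 11 * 9
= 36 * 11 * 9
= 396 * 9
= 3564

3564


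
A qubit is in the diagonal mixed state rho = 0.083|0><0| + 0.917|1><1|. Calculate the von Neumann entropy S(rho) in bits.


S = -p*log2(p) - (1-p)*log2(1-p)
p = 0.0830, 1-p = 0.9170
= -0.0830 * log2(0.0830) - 0.9170 * log2(0.9170)
= -(-0.2980) - (-0.1146)
= 0.4127

0.4127


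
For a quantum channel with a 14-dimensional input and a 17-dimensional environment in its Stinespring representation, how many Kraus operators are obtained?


Tracing out the environment in an orthonormal basis {|i>_E} gives Kraus operators K_i = <i|_E U |0>_E.
Number of Kraus operators = dim(H_env) = d_env
= 17

17


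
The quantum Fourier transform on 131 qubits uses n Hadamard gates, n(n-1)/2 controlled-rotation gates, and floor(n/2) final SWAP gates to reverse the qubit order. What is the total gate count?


Hadamard gates: 131
Controlled rotations: n*(n-1)/2 = 131*130/2 = 8515
SWAP gates: floor(n/2) = floor(131/2) = 65
Total = 131 + 8515 + 65
= 8711

8711


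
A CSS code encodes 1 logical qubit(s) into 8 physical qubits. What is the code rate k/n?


Code rate R = k/n
= 1/8
= 0.1250

0.1250


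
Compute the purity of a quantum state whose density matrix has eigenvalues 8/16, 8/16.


tr(rho^2) = sum of eigenvalues squared
= (8/16)^2 + (8/16)^2
= (64 + 64) / 256
= 128/256
= 0.5000

0.5000


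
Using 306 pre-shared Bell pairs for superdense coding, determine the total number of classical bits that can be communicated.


Superdense coding allows 2 classical bits per shared entangled pair.
306 pair(s) -> 2 * 306 = 612 classical bits

612


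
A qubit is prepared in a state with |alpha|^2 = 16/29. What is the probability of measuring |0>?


|alpha|^2 = 16/29 = 0.5517
|beta|^2 = 1 - 16/29 = 13/29 = 0.4483
P(|0>) = |alpha|^2 = 0.5517

0.5517


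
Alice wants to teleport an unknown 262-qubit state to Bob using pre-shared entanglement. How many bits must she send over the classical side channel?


Quantum teleportation requires 2 classical bits per qubit teleported.
262 qubit(s) -> 2 * 262 = 524 classical bits

524


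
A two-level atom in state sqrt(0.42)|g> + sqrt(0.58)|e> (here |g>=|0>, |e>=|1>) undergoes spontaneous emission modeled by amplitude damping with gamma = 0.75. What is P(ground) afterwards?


For amplitude damping with parameter gamma on state sqrt(a)|0> + sqrt(b)|1>:
alpha^2 = 0.42, beta^2 = 0.58
P(|0>) = alpha^2 + gamma * beta^2
= 0.42 + 0.75 * 0.58
= 0.42 + 0.4350
= 0.8550

0.8550


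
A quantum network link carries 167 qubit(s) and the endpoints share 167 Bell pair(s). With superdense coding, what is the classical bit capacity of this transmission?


Superdense coding allows 2 classical bits per shared entangled pair.
167 pair(s) -> 2 * 167 = 334 classical bits

334


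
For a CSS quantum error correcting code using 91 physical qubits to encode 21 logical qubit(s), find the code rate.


Code rate R = k/n
= 21/91
= 0.2308

0.2308


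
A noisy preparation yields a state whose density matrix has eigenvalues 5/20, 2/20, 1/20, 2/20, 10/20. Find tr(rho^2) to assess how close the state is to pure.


tr(rho^2) = sum of eigenvalues squared
= (5/20)^2 + (2/20)^2 + (1/20)^2 + (2/20)^2 + (10/20)^2
= (25 + 4 + 1 + 4 + 100) / 400
= 134/400
= 0.3350

0.3350


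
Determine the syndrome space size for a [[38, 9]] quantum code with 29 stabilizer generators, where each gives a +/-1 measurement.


Each stabilizer generator gives a binary (+1 or -1) measurement outcome.
With 29 independent generators:
Total syndromes = 2^29
= 536870912

536870912


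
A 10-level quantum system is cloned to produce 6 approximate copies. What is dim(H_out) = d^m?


Output space = H^(tensor 6) where dim(H) = 10
dim = 10^6
= 100 (after 2 factors)
= 1000 (after 3 factors)
= 10000 (after 4 factors)
= 100000 (after 5 factors)
= 1000000 (after 6 factors)
= 1000000

1000000


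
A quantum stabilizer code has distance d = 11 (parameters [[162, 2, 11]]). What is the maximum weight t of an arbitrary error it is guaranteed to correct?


Code parameters: [[162, 2, 11]], distance d = 11.
Number of correctable errors = floor((d-1)/2)
= floor((11 - 1)/2)
= floor(10/2)
= 5

5


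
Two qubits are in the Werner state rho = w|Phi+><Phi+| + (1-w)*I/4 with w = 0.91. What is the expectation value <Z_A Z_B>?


|Phi+> = (|00> + |11>)/sqrt(2)
For the pure Bell state, <Z_A Z_B> = +1 (Bell-state Pauli correlator).
The maximally-mixed part I/4 has tr(I/4 * P tensor P) = 0 for any traceless Pauli P.
So <Z_A Z_B>_rho = w * (+1) + (1 - w) * 0
= 0.91 * (+1)
= 0.9100

0.9100


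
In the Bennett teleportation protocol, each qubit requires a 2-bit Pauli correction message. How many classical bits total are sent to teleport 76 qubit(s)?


Quantum teleportation requires 2 classical bits per qubit teleported.
76 qubit(s) -> 2 * 76 = 152 classical bits

152


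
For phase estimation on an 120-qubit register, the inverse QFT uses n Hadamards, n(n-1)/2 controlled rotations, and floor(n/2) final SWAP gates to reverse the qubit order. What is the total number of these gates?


Hadamard gates: 120
Controlled rotations: n*(n-1)/2 = 120*119/2 = 7140
SWAP gates: floor(n/2) = floor(120/2) = 60
Total = 120 + 7140 + 60
= 7320

7320


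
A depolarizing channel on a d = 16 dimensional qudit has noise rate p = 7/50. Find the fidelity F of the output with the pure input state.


F = (1-p) + p/d
= (1 - 0.1400) + 0.1400/16
= 0.8600 + 0.0088
= 0.8688

0.8688


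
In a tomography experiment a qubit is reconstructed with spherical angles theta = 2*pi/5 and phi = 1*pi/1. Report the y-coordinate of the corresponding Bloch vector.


theta = 1.2566, phi = 3.1416
r_y = sin(theta)*sin(phi) = 0.9511 * 0.0000
r_y = 0.0000

0.0000


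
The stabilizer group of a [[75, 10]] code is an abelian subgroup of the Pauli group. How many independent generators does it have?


For an [[n,k]] stabilizer code:
Number of stabilizer generators = n - k
= 75 - 10
= 65

65


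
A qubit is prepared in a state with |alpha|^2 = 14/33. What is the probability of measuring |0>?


|alpha|^2 = 14/33 = 0.4242
|beta|^2 = 1 - 14/33 = 19/33 = 0.5758
P(|0>) = |alpha|^2 = 0.4242

0.4242


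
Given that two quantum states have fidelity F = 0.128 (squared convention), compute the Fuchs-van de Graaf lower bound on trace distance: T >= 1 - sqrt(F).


Fuchs-van de Graaf (squared-fidelity convention): 1 - sqrt(F) <= T <= sqrt(1 - F).
Lower bound: T >= 1 - sqrt(F)
sqrt(F) = sqrt(0.128) = 0.3578
T >= 1 - 0.3578
T >= 0.6422

0.6422


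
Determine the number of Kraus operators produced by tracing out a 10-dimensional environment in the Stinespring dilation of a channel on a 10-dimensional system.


Tracing out the environment in an orthonormal basis {|i>_E} gives Kraus operators K_i = <i|_E U |0>_E.
Number of Kraus operators = dim(H_env) = d_env
= 10

10


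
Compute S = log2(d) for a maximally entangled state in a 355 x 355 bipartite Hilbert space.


For a maximally entangled state in d x d:
S = log2(d) = log2(355)
= 8.4717

8.4717


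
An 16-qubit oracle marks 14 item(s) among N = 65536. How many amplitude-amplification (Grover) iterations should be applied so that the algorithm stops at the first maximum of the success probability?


After j Grover iterations the success probability is P(j) = sin^2((2j+1)*theta), where sin(theta) = sqrt(k/N).
N = 2^16 = 65536, k = 14
sin(theta) = sqrt(k/N) = 0.01461584917
theta = arcsin(sqrt(k/N)) = 0.0146163696 rad
P(j) reaches its first maximum when (2j+1)*theta is as close as possible to pi/2, i.e. j = round(pi/(4*theta) - 1/2).
pi/(4*theta) - 1/2 = 53.2341
(For comparison, the common estimate pi/4 * sqrt(N/k) = 53.7361; the exact maximiser is used here.)
Optimal iterations = 53

53


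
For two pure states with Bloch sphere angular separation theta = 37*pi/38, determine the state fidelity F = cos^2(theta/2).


For states separated by angle theta on Bloch sphere:
F = cos^2(theta/2)
theta = 37*pi/38 = 3.0589
theta/2 = 1.5295
cos(theta/2) = 0.0413
F = 0.0017

0.0017


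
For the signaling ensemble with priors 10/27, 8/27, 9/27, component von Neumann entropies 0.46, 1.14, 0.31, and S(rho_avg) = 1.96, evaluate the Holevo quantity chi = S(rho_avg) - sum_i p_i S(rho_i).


chi = S(rho) - sum_i p_i * S(rho_i)
Weighted entropy = 10/27 * 0.46 + 8/27 * 1.14 + 9/27 * 0.31
= 0.6115
chi = 1.96 - 0.6115
= 1.3485

1.3485


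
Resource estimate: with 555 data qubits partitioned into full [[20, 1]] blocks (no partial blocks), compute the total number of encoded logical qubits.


Each code block uses 20 physical qubits for 1 logical qubit(s).
Number of complete blocks = floor(555 / 20) = 27
Logical qubits = 27 * 1
= 27

27


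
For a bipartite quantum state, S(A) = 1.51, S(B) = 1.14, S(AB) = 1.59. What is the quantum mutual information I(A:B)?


I(A:B) = S(A) + S(B) - S(AB)
= 1.51 + 1.14 - 1.59
= 1.0600

1.0600


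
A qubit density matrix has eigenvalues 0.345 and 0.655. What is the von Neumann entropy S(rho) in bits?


S = -p*log2(p) - (1-p)*log2(1-p)
p = 0.3450, 1-p = 0.6550
= -0.3450 * log2(0.3450) - 0.6550 * log2(0.6550)
= -(-0.5297) - (-0.3998)
= 0.9295

0.9295


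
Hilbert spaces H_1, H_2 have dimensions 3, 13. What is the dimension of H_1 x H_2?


dim(H_1 x H_2) = 3 * 13
= 39

39


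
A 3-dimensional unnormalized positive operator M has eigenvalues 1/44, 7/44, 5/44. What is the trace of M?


tr(M) = sum of eigenvalues
= 1/44 + 7/44 + 5/44
= 13/44
= 0.2955

0.2955


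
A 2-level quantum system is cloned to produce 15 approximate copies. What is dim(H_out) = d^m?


Output space = H^(tensor 15) where dim(H) = 2
dim = 2^15
= 4 (after 2 factors)
= 8 (after 3 factors)
= 16 (after 4 factors)
= 32 (after 5 factors)
= 64 (after 6 factors)
= 128 (after 7 factors)
= 256 (after 8 factors)
= 512 (after 9 factors)
= 1024 (after 10 factors)
= 2048 (after 11 factors)
= 4096 (after 12 factors)
= 8192 (after 13 factors)
= 16384 (after 14 factors)
= 32768 (after 15 factors)
= 32768

32768


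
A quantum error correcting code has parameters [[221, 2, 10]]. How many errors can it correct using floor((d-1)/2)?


Code parameters: [[221, 2, 10]], distance d = 10.
Number of correctable errors = floor((d-1)/2)
= floor((10 - 1)/2)
= floor(9/2)
= 4

4


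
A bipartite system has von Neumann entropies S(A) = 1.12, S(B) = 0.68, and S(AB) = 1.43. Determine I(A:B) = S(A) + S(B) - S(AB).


I(A:B) = S(A) + S(B) - S(AB)
= 1.12 + 0.68 - 1.43
= 0.3700

0.3700


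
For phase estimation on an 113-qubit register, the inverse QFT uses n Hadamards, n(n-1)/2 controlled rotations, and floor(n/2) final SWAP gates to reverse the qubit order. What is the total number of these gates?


Hadamard gates: 113
Controlled rotations: n*(n-1)/2 = 113*112/2 = 6328
SWAP gates: floor(n/2) = floor(113/2) = 56
Total = 113 + 6328 + 56
= 6497

6497


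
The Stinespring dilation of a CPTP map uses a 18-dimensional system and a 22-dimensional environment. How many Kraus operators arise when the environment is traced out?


Tracing out the environment in an orthonormal basis {|i>_E} gives Kraus operators K_i = <i|_E U |0>_E.
Number of Kraus operators = dim(H_env) = d_env
= 22

22


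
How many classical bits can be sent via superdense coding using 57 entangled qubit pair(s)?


Superdense coding allows 2 classical bits per shared entangled pair.
57 pair(s) -> 2 * 57 = 114 classical bits

114


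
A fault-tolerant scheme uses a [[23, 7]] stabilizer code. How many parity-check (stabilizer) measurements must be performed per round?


For an [[n,k]] stabilizer code:
Number of stabilizer generators = n - k
= 23 - 7
= 16

16


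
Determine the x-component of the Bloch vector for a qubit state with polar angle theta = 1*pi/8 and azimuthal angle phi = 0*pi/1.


theta = 0.3927, phi = 0.0000
r_x = sin(theta)*cos(phi) = 0.3827 * 1.0000
r_x = 0.3827

0.3827


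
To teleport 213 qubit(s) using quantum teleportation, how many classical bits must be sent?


Quantum teleportation requires 2 classical bits per qubit teleported.
213 qubit(s) -> 2 * 213 = 426 classical bits

426


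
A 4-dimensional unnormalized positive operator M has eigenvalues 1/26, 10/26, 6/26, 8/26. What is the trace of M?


tr(M) = sum of eigenvalues
= 1/26 + 10/26 + 6/26 + 8/26
= 25/26
= 0.9615

0.9615


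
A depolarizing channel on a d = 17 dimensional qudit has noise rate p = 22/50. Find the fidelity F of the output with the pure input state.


F = (1-p) + p/d
= (1 - 0.4400) + 0.4400/17
= 0.5600 + 0.0259
= 0.5859

0.5859


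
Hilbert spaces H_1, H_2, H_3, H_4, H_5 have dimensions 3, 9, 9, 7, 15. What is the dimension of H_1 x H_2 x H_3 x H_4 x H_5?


dim(H_1 x H_2 x H_3 x H_4 x H_5) = 3 * 9 * 9 * 7 * 15
= 27 * 9 * 7 * 15
= 243 * 7 * 15
= 1701 * 15
= 25515

25515


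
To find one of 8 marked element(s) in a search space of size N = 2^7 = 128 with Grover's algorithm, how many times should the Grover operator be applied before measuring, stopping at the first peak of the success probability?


After j Grover iterations the success probability is P(j) = sin^2((2j+1)*theta), where sin(theta) = sqrt(k/N).
N = 2^7 = 128, k = 8
sin(theta) = sqrt(k/N) = 0.25
theta = arcsin(sqrt(k/N)) = 0.2526802551 rad
P(j) reaches its first maximum when (2j+1)*theta is as close as possible to pi/2, i.e. j = round(pi/(4*theta) - 1/2).
pi/(4*theta) - 1/2 = 2.6083
(For comparison, the common estimate pi/4 * sqrt(N/k) = 3.1416; the exact maximiser is used here.)
Optimal iterations = 3

3


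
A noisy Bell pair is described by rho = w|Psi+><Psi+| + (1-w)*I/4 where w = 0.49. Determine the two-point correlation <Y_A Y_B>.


|Psi+> = (|01> + |10>)/sqrt(2)
For the pure Bell state, <Y_A Y_B> = +1 (Bell-state Pauli correlator).
The maximally-mixed part I/4 has tr(I/4 * P tensor P) = 0 for any traceless Pauli P.
So <Y_A Y_B>_rho = w * (+1) + (1 - w) * 0
= 0.49 * (+1)
= 0.4900

0.4900


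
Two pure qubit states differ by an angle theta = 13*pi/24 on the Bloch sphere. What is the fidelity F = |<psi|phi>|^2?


For states separated by angle theta on Bloch sphere:
F = cos^2(theta/2)
theta = 13*pi/24 = 1.7017
theta/2 = 0.8508
cos(theta/2) = 0.6593
F = 0.4347

0.4347


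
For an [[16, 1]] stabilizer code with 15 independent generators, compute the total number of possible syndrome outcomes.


Each stabilizer generator gives a binary (+1 or -1) measurement outcome.
With 15 independent generators:
Total syndromes = 2^15
= 32768

32768


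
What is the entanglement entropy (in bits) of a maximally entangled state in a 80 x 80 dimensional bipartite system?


For a maximally entangled state in d x d:
S = log2(d) = log2(80)
= 6.3219

6.3219


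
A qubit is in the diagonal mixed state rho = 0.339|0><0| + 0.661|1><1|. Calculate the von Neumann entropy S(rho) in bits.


S = -p*log2(p) - (1-p)*log2(1-p)
p = 0.3390, 1-p = 0.6610
= -0.3390 * log2(0.3390) - 0.6610 * log2(0.6610)
= -(-0.5291) - (-0.3948)
= 0.9239

0.9239


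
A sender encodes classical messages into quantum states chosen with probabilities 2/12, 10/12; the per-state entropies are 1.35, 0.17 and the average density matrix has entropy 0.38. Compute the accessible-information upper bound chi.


chi = S(rho) - sum_i p_i * S(rho_i)
Weighted entropy = 2/12 * 1.35 + 10/12 * 0.17
= 0.3667
chi = 0.38 - 0.3667
= 0.0133

0.0133


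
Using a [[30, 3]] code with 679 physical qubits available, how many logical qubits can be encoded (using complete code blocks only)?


Each code block uses 30 physical qubits for 3 logical qubit(s).
Number of complete blocks = floor(679 / 30) = 22
Logical qubits = 22 * 3
= 66

66


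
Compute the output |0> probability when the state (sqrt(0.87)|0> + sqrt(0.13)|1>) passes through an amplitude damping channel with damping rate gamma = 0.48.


For amplitude damping with parameter gamma on state sqrt(a)|0> + sqrt(b)|1>:
alpha^2 = 0.87, beta^2 = 0.13
P(|0>) = alpha^2 + gamma * beta^2
= 0.87 + 0.48 * 0.13
= 0.87 + 0.0624
= 0.9324

0.9324


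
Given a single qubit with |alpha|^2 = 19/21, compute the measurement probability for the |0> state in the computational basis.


|alpha|^2 = 19/21 = 0.9048
|beta|^2 = 1 - 19/21 = 2/21 = 0.0952
P(|0>) = |alpha|^2 = 0.9048

0.9048


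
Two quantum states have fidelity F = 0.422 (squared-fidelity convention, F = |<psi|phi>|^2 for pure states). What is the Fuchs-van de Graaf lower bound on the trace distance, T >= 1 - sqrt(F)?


Fuchs-van de Graaf (squared-fidelity convention): 1 - sqrt(F) <= T <= sqrt(1 - F).
Lower bound: T >= 1 - sqrt(F)
sqrt(F) = sqrt(0.422) = 0.6496
T >= 1 - 0.6496
T >= 0.3504

0.3504


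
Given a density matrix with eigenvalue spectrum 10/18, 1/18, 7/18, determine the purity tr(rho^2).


tr(rho^2) = sum of eigenvalues squared
= (10/18)^2 + (1/18)^2 + (7/18)^2
= (100 + 1 + 49) / 324
= 150/324
= 0.4630

0.4630


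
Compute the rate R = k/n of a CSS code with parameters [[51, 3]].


Code rate R = k/n
= 3/51
= 0.0588

0.0588


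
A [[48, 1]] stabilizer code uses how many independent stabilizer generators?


For an [[n,k]] stabilizer code:
Number of stabilizer generators = n - k
= 48 - 1
= 47

47


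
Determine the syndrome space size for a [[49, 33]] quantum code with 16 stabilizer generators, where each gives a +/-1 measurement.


Each stabilizer generator gives a binary (+1 or -1) measurement outcome.
With 16 independent generators:
Total syndromes = 2^16
= 65536

65536


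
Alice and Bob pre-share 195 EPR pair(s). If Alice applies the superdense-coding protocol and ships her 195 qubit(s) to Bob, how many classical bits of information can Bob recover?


Superdense coding allows 2 classical bits per shared entangled pair.
195 pair(s) -> 2 * 195 = 390 classical bits

390


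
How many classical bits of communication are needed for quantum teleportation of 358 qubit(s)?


Quantum teleportation requires 2 classical bits per qubit teleported.
358 qubit(s) -> 2 * 358 = 716 classical bits

716


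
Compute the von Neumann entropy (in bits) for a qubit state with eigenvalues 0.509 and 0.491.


S = -p*log2(p) - (1-p)*log2(1-p)
p = 0.5090, 1-p = 0.4910
= -0.5090 * log2(0.5090) - 0.4910 * log2(0.4910)
= -(-0.4959) - (-0.5039)
= 0.9998

0.9998


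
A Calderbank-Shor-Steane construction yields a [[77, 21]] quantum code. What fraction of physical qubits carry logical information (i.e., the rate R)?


Code rate R = k/n
= 21/77
= 0.2727

0.2727


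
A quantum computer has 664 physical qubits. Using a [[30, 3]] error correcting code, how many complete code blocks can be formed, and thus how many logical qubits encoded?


Each code block uses 30 physical qubits for 3 logical qubit(s).
Number of complete blocks = floor(664 / 30) = 22
Logical qubits = 22 * 3
= 66

66


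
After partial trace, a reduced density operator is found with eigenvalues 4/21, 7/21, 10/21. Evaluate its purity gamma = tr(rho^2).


tr(rho^2) = sum of eigenvalues squared
= (4/21)^2 + (7/21)^2 + (10/21)^2
= (16 + 49 + 100) / 441
= 165/441
= 0.3741

0.3741


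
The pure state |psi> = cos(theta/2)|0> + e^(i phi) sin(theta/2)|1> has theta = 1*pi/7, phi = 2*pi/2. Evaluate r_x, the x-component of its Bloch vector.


theta = 0.4488, phi = 3.1416
r_x = sin(theta)*cos(phi) = 0.4339 * -1.0000
r_x = -0.4339

-0.4339


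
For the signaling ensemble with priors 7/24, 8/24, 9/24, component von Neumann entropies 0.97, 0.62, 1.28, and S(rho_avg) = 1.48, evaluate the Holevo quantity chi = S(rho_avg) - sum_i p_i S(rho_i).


chi = S(rho) - sum_i p_i * S(rho_i)
Weighted entropy = 7/24 * 0.97 + 8/24 * 0.62 + 9/24 * 1.28
= 0.9696
chi = 1.48 - 0.9696
= 0.5104

0.5104


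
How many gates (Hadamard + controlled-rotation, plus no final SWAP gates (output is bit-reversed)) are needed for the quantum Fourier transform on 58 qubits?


Hadamard gates: 58
Controlled rotations: n*(n-1)/2 = 58*57/2 = 1653
SWAP gates: 0 (omitted)
Total = 58 + 1653
= 1711

1711


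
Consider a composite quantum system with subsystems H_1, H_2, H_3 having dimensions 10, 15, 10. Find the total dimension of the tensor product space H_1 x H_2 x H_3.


dim(H_1 x H_2 x H_3) = 10 * 15 * 10
= 150 * 10
= 1500

1500


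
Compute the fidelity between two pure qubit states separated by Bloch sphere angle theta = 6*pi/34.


For states separated by angle theta on Bloch sphere:
F = cos^2(theta/2)
theta = 6*pi/34 = 0.5544
theta/2 = 0.2772
cos(theta/2) = 0.9618
F = 0.9251

0.9251


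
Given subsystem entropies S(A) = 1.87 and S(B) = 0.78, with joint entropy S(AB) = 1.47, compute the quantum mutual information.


I(A:B) = S(A) + S(B) - S(AB)
= 1.87 + 0.78 - 1.47
= 1.1800

1.1800


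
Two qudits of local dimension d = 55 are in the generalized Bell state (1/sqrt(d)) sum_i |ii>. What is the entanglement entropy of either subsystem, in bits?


For a maximally entangled state in d x d:
S = log2(d) = log2(55)
= 5.7814

5.7814
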